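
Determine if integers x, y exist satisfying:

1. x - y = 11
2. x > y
Yes

Take x = 0, y = -11. Substituting into each constraint:
  (1) 0 + 11 = 11 ✓
  (2) 0 > -11 ✓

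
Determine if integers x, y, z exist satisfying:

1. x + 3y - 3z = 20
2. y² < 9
Yes

Take x = 2, y = 0, z = -6. Substituting into each constraint:
  (1) 2 + 3(0) - 3(-6) = 20 ✓
  (2) y² = (0)² = 0, and 0 < 9 ✓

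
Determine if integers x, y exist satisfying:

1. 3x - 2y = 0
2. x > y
Yes

Take x = -2, y = -3. Substituting into each constraint:
  (1) 3(-2) - 2(-3) = 0 ✓
  (2) -2 > -3 ✓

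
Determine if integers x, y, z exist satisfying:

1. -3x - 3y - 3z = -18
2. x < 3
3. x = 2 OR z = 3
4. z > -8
Yes

Take x = 0, y = 3, z = 3. Substituting into each constraint:
  (1) -3(0) - 3(3) - 3(3) = -18 ✓
  (2) 0 < 3 ✓
  (3) z = 3, target 3 ✓ (second branch holds)
  (4) 3 > -8 ✓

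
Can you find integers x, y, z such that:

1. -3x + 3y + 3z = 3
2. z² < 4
Yes

Take x = 0, y = 0, z = 1. Substituting into each constraint:
  (1) -3(0) + 3(0) + 3(1) = 3 ✓
  (2) z² = (1)² = 1, and 1 < 4 ✓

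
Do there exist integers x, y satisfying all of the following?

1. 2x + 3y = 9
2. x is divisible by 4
Yes

Take x = 0, y = 3. Substituting into each constraint:
  (1) 2(0) + 3(3) = 9 ✓
  (2) 0 = 4 × 0, remainder 0 ✓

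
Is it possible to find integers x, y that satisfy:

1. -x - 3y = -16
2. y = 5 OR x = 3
Yes

Take x = 1, y = 5. Substituting into each constraint:
  (1) (-1) - 3(5) = -16 ✓
  (2) y = 5, target 5 ✓ (first branch holds)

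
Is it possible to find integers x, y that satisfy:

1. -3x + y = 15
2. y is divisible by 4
Yes

Take x = -5, y = 0. Substituting into each constraint:
  (1) -3(-5) + 0 = 15 ✓
  (2) 0 = 4 × 0, remainder 0 ✓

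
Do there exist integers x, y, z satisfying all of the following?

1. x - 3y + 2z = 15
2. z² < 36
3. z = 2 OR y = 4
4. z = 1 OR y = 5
Yes

Take x = 25, y = 4, z = 1. Substituting into each constraint:
  (1) 25 - 3(4) + 2(1) = 15 ✓
  (2) z² = (1)² = 1, and 1 < 36 ✓
  (3) y = 4, target 4 ✓ (second branch holds)
  (4) z = 1, target 1 ✓ (first branch holds)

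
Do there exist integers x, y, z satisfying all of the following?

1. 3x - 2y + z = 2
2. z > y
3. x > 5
Yes

Take x = 6, y = 17, z = 18. Substituting into each constraint:
  (1) 3(6) - 2(17) + 18 = 2 ✓
  (2) 18 > 17 ✓
  (3) 6 > 5 ✓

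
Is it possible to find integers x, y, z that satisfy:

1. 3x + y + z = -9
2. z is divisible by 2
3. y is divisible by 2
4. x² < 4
Yes

Take x = 1, y = 0, z = -12. Substituting into each constraint:
  (1) 3(1) + 0 + (-12) = -9 ✓
  (2) -12 = 2 × -6, remainder 0 ✓
  (3) 0 = 2 × 0, remainder 0 ✓
  (4) x² = (1)² = 1, and 1 < 4 ✓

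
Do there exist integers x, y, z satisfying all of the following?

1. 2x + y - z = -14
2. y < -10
Yes

Take x = -1, y = -11, z = 1. Substituting into each constraint:
  (1) 2(-1) + (-11) + (-1) = -14 ✓
  (2) -11 < -10 ✓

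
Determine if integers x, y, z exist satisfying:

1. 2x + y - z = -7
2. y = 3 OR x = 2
Yes

Take x = -5, y = 3, z = 0. Substituting into each constraint:
  (1) 2(-5) + 3 + 0 = -7 ✓
  (2) y = 3, target 3 ✓ (first branch holds)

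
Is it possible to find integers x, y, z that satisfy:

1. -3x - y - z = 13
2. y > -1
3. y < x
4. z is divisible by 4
Yes

Take x = 1, y = 0, z = -16. Substituting into each constraint:
  (1) -3(1) + 0 + 16 = 13 ✓
  (2) 0 > -1 ✓
  (3) 0 < 1 ✓
  (4) -16 = 4 × -4, remainder 0 ✓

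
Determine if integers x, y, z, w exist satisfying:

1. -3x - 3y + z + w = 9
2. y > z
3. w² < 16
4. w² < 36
Yes

Take x = -4, y = 1, z = 0, w = 0. Substituting into each constraint:
  (1) -3(-4) - 3(1) + 0 + 0 = 9 ✓
  (2) 1 > 0 ✓
  (3) w² = (0)² = 0, and 0 < 16 ✓
  (4) w² = (0)² = 0, and 0 < 36 ✓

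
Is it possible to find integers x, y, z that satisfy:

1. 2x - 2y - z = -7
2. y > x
Yes

Take x = 0, y = 1, z = 5. Substituting into each constraint:
  (1) 2(0) - 2(1) + (-5) = -7 ✓
  (2) 1 > 0 ✓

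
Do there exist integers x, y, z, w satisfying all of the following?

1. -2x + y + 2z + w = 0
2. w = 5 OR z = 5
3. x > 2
Yes

Take x = 3, y = -4, z = 5, w = 0. Substituting into each constraint:
  (1) -2(3) + (-4) + 2(5) + 0 = 0 ✓
  (2) z = 5, target 5 ✓ (second branch holds)
  (3) 3 > 2 ✓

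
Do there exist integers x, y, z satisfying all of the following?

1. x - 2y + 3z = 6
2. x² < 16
Yes

Take x = 0, y = -3, z = 0. Substituting into each constraint:
  (1) 0 - 2(-3) + 3(0) = 6 ✓
  (2) x² = (0)² = 0, and 0 < 16 ✓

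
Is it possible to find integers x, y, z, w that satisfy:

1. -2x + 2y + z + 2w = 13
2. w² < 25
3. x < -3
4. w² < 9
Yes

Take x = -6, y = 0, z = 1, w = 0. Substituting into each constraint:
  (1) -2(-6) + 2(0) + 1 + 2(0) = 13 ✓
  (2) w² = (0)² = 0, and 0 < 25 ✓
  (3) -6 < -3 ✓
  (4) w² = (0)² = 0, and 0 < 9 ✓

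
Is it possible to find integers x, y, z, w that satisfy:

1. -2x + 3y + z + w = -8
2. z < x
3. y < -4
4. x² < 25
Yes

Take x = 0, y = -5, z = -1, w = 8. Substituting into each constraint:
  (1) -2(0) + 3(-5) + (-1) + 8 = -8 ✓
  (2) -1 < 0 ✓
  (3) -5 < -4 ✓
  (4) x² = (0)² = 0, and 0 < 25 ✓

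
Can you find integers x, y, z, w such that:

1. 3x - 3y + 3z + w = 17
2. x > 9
Yes

Take x = 10, y = 5, z = 0, w = 2. Substituting into each constraint:
  (1) 3(10) - 3(5) + 3(0) + 2 = 17 ✓
  (2) 10 > 9 ✓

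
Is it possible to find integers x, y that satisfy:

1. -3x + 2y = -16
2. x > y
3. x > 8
Yes

Take x = 10, y = 7. Substituting into each constraint:
  (1) -3(10) + 2(7) = -16 ✓
  (2) 10 > 7 ✓
  (3) 10 > 8 ✓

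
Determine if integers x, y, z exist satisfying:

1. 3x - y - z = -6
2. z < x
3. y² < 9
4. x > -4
Yes

Take x = -3, y = 1, z = -4. Substituting into each constraint:
  (1) 3(-3) + (-1) + 4 = -6 ✓
  (2) -4 < -3 ✓
  (3) y² = (1)² = 1, and 1 < 9 ✓
  (4) -3 > -4 ✓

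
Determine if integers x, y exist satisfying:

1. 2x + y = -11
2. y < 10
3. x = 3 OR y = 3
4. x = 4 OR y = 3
Yes

Take x = -7, y = 3. Substituting into each constraint:
  (1) 2(-7) + 3 = -11 ✓
  (2) 3 < 10 ✓
  (3) y = 3, target 3 ✓ (second branch holds)
  (4) y = 3, target 3 ✓ (second branch holds)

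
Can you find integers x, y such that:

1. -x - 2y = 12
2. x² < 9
Yes

Take x = 0, y = -6. Substituting into each constraint:
  (1) 0 - 2(-6) = 12 ✓
  (2) x² = (0)² = 0, and 0 < 9 ✓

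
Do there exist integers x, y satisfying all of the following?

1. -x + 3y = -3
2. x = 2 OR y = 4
Yes

Take x = 15, y = 4. Substituting into each constraint:
  (1) (-15) + 3(4) = -3 ✓
  (2) y = 4, target 4 ✓ (second branch holds)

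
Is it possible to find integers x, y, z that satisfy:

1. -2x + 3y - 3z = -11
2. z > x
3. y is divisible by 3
Yes

Take x = -2, y = -6, z = -1. Substituting into each constraint:
  (1) -2(-2) + 3(-6) - 3(-1) = -11 ✓
  (2) -1 > -2 ✓
  (3) -6 = 3 × -2, remainder 0 ✓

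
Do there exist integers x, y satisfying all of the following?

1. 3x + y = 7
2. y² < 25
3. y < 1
Yes

Take x = 3, y = -2. Substituting into each constraint:
  (1) 3(3) + (-2) = 7 ✓
  (2) y² = (-2)² = 4, and 4 < 25 ✓
  (3) -2 < 1 ✓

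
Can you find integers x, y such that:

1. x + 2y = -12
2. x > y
Yes

Take x = -2, y = -5. Substituting into each constraint:
  (1) (-2) + 2(-5) = -12 ✓
  (2) -2 > -5 ✓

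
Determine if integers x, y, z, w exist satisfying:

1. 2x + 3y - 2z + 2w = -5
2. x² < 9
Yes

Take x = 0, y = -3, z = 0, w = 2. Substituting into each constraint:
  (1) 2(0) + 3(-3) - 2(0) + 2(2) = -5 ✓
  (2) x² = (0)² = 0, and 0 < 9 ✓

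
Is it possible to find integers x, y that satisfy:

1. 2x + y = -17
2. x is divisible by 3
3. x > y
Yes

Take x = 0, y = -17. Substituting into each constraint:
  (1) 2(0) + (-17) = -17 ✓
  (2) 0 = 3 × 0, remainder 0 ✓
  (3) 0 > -17 ✓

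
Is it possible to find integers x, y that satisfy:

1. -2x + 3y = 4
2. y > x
Yes

Take x = -2, y = 0. Substituting into each constraint:
  (1) -2(-2) + 3(0) = 4 ✓
  (2) 0 > -2 ✓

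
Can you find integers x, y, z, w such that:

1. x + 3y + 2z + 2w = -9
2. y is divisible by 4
Yes

Take x = 1, y = 0, z = -5, w = 0. Substituting into each constraint:
  (1) 1 + 3(0) + 2(-5) + 2(0) = -9 ✓
  (2) 0 = 4 × 0, remainder 0 ✓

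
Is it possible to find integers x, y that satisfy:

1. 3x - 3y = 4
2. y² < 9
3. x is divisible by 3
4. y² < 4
No

Even the single constraint (3x - 3y = 4) is infeasible over the integers.

  - 3x - 3y = 4: every term on the left is divisible by 3, so the LHS ≡ 0 (mod 3), but the RHS 4 is not — no integer solution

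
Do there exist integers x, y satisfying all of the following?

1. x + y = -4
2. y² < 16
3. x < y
Yes

Take x = -3, y = -1. Substituting into each constraint:
  (1) (-3) + (-1) = -4 ✓
  (2) y² = (-1)² = 1, and 1 < 16 ✓
  (3) -3 < -1 ✓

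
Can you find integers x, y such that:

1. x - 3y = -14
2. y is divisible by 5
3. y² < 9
Yes

Take x = -14, y = 0. Substituting into each constraint:
  (1) (-14) - 3(0) = -14 ✓
  (2) 0 = 5 × 0, remainder 0 ✓
  (3) y² = (0)² = 0, and 0 < 9 ✓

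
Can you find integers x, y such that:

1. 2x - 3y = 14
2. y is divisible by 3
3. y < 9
Yes

Take x = 7, y = 0. Substituting into each constraint:
  (1) 2(7) - 3(0) = 14 ✓
  (2) 0 = 3 × 0, remainder 0 ✓
  (3) 0 < 9 ✓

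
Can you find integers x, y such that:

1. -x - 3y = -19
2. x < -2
Yes

Take x = -5, y = 8. Substituting into each constraint:
  (1) 5 - 3(8) = -19 ✓
  (2) -5 < -2 ✓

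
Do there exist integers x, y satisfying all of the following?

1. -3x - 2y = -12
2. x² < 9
Yes

Take x = 0, y = 6. Substituting into each constraint:
  (1) -3(0) - 2(6) = -12 ✓
  (2) x² = (0)² = 0, and 0 < 9 ✓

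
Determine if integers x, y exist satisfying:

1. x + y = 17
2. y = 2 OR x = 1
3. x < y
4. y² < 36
No

The full constraint system is jointly infeasible over the integers. Each constraint and what it forces:

  - x + y = 17: is a linear equation tying the variables together
  - y = 2 OR x = 1: forces a choice: either y = 2 or x = 1
  - x < y: bounds one variable relative to another variable
  - y² < 36: restricts y to |y| ≤ 5

Split on the disjunction (y = 2 OR x = 1):
  • If y = 2: the equation forces x = 15, giving (y, x) = (2, 15), which violates y > x.
  • If x = 1: the equation forces y = 16, but y² < 36 requires |y| ≤ 5.
Both branches are infeasible, so the system has no integer solution.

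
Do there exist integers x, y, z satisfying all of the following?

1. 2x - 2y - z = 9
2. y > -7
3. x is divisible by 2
Yes

Take x = 0, y = 0, z = -9. Substituting into each constraint:
  (1) 2(0) - 2(0) + 9 = 9 ✓
  (2) 0 > -7 ✓
  (3) 0 = 2 × 0, remainder 0 ✓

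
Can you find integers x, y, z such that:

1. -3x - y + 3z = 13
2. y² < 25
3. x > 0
Yes

Take x = 1, y = -1, z = 5. Substituting into each constraint:
  (1) -3(1) + 1 + 3(5) = 13 ✓
  (2) y² = (-1)² = 1, and 1 < 25 ✓
  (3) 1 > 0 ✓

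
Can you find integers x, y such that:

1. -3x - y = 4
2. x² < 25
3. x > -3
Yes

Take x = 0, y = -4. Substituting into each constraint:
  (1) -3(0) + 4 = 4 ✓
  (2) x² = (0)² = 0, and 0 < 25 ✓
  (3) 0 > -3 ✓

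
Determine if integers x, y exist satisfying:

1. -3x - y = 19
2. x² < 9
Yes

Take x = 0, y = -19. Substituting into each constraint:
  (1) -3(0) + 19 = 19 ✓
  (2) x² = (0)² = 0, and 0 < 9 ✓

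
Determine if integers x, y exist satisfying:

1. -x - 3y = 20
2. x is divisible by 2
Yes

Take x = -2, y = -6. Substituting into each constraint:
  (1) 2 - 3(-6) = 20 ✓
  (2) -2 = 2 × -1, remainder 0 ✓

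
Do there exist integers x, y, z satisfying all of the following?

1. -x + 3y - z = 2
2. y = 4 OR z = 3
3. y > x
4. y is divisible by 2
Yes

Take x = -5, y = 0, z = 3. Substituting into each constraint:
  (1) 5 + 3(0) + (-3) = 2 ✓
  (2) z = 3, target 3 ✓ (second branch holds)
  (3) 0 > -5 ✓
  (4) 0 = 2 × 0, remainder 0 ✓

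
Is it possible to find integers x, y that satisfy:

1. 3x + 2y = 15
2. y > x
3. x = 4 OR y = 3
No

The full constraint system is jointly infeasible over the integers. Each constraint and what it forces:

  - 3x + 2y = 15: is a linear equation tying the variables together
  - y > x: bounds one variable relative to another variable
  - x = 4 OR y = 3: forces a choice: either x = 4 or y = 3

Split on the disjunction (x = 4 OR y = 3):
  • If x = 4: with x = 4, every remaining term of the linear equation is divisible by 2, so the left side is ≡ 0 (mod 2); but the right side 3 ≡ 1 (mod 2). No integers can satisfy it.
  • If y = 3: the equation forces x = 3, giving (y, x) = (3, 3), which violates y > x.
Both branches are infeasible, so the system has no integer solution.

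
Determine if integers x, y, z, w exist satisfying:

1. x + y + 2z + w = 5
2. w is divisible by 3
Yes

Take x = 5, y = 0, z = 0, w = 0. Substituting into each constraint:
  (1) 5 + 0 + 2(0) + 0 = 5 ✓
  (2) 0 = 3 × 0, remainder 0 ✓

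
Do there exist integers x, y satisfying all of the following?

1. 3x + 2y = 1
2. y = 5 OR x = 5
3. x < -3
No

The full constraint system is jointly infeasible over the integers. Each constraint and what it forces:

  - 3x + 2y = 1: is a linear equation tying the variables together
  - y = 5 OR x = 5: forces a choice: either y = 5 or x = 5
  - x < -3: bounds one variable relative to a constant

Split on the disjunction (y = 5 OR x = 5):
  • If y = 5: the equation forces x = -3, which contradicts the bound x ≤ -4.
  • If x = 5: this contradicts the bound x ≤ -4.
Both branches are infeasible, so the system has no integer solution.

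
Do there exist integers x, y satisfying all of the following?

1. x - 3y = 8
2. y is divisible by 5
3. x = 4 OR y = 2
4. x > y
No

A contradictory subset is {x - 3y = 8, y is divisible by 5, x = 4 OR y = 2}. No integer assignment can satisfy these jointly:

  - x - 3y = 8: is a linear equation tying the variables together
  - y is divisible by 5: restricts y to multiples of 5
  - x = 4 OR y = 2: forces a choice: either x = 4 or y = 2

Split on the disjunction (x = 4 OR y = 2):
  • If x = 4: with x = 4, writing y = 5y', every remaining term of the linear equation is divisible by 15, so the left side is ≡ 0 (mod 15); but the right side 4 ≡ 4 (mod 15). No integers can satisfy it.
  • If y = 2: this contradicts the divisibility constraint — 2 is not a multiple of 5.
Both branches are infeasible, so the system has no integer solution.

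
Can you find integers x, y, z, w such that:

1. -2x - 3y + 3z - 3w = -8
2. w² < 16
Yes

Take x = 1, y = 0, z = 0, w = 2. Substituting into each constraint:
  (1) -2(1) - 3(0) + 3(0) - 3(2) = -8 ✓
  (2) w² = (2)² = 4, and 4 < 16 ✓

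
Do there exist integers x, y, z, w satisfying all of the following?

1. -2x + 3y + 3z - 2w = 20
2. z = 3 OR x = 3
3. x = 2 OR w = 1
Yes

Take x = -8, y = -1, z = 3, w = 1. Substituting into each constraint:
  (1) -2(-8) + 3(-1) + 3(3) - 2(1) = 20 ✓
  (2) z = 3, target 3 ✓ (first branch holds)
  (3) w = 1, target 1 ✓ (second branch holds)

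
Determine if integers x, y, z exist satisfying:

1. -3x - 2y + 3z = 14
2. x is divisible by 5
Yes

Take x = 0, y = 2, z = 6. Substituting into each constraint:
  (1) -3(0) - 2(2) + 3(6) = 14 ✓
  (2) 0 = 5 × 0, remainder 0 ✓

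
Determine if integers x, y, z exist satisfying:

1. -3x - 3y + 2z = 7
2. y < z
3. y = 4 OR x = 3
Yes

Take x = -3, y = 4, z = 5. Substituting into each constraint:
  (1) -3(-3) - 3(4) + 2(5) = 7 ✓
  (2) 4 < 5 ✓
  (3) y = 4, target 4 ✓ (first branch holds)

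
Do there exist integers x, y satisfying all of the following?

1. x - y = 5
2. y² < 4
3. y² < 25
Yes

Take x = 5, y = 0. Substituting into each constraint:
  (1) 5 + 0 = 5 ✓
  (2) y² = (0)² = 0, and 0 < 4 ✓
  (3) y² = (0)² = 0, and 0 < 25 ✓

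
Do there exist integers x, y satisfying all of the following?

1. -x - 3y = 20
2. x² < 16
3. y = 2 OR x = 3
No

The full constraint system is jointly infeasible over the integers. Each constraint and what it forces:

  - -x - 3y = 20: is a linear equation tying the variables together
  - x² < 16: restricts x to |x| ≤ 3
  - y = 2 OR x = 3: forces a choice: either y = 2 or x = 3

Split on the disjunction (y = 2 OR x = 3):
  • If y = 2: the equation forces x = -26, but x² < 16 requires |x| ≤ 3.
  • If x = 3: with x = 3, every remaining term of the linear equation is divisible by 3, so the left side is ≡ 0 (mod 3); but the right side 23 ≡ 2 (mod 3). No integers can satisfy it.
Both branches are infeasible, so the system has no integer solution.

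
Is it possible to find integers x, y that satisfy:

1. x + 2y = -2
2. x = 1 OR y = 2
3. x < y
Yes

Take x = -6, y = 2. Substituting into each constraint:
  (1) (-6) + 2(2) = -2 ✓
  (2) y = 2, target 2 ✓ (second branch holds)
  (3) -6 < 2 ✓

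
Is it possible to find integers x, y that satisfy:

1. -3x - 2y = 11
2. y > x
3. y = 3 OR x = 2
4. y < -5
No

A contradictory subset is {-3x - 2y = 11, y > x, y < -5}. No integer assignment can satisfy these jointly:

  - -3x - 2y = 11: is a linear equation tying the variables together
  - y > x: bounds one variable relative to another variable
  - y < -5: bounds one variable relative to a constant

Propagating the comparison: x < y and y ≤ -6 give x ≤ -7. Range argument: with x ∈ [−∞, -7], y ∈ [−∞, -6], the left side of the equation is at least 33, but the right side is 11 < 33. No integer solution exists.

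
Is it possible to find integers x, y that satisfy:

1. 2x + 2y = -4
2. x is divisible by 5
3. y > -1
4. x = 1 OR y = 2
No

The full constraint system is jointly infeasible over the integers. Each constraint and what it forces:

  - 2x + 2y = -4: is a linear equation tying the variables together
  - x is divisible by 5: restricts x to multiples of 5
  - y > -1: bounds one variable relative to a constant
  - x = 1 OR y = 2: forces a choice: either x = 1 or y = 2

Split on the disjunction (x = 1 OR y = 2):
  • If x = 1: this contradicts the divisibility constraint — 1 is not a multiple of 5.
  • If y = 2: with y = 2, writing x = 5x', every remaining term of the linear equation is divisible by 10, so the left side is ≡ 0 (mod 10); but the right side -8 ≡ 2 (mod 10). No integers can satisfy it.
Both branches are infeasible, so the system has no integer solution.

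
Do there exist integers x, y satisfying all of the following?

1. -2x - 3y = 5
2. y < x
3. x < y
No

A contradictory subset is {y < x, x < y}. No integer assignment can satisfy these jointly:

  - y < x: bounds one variable relative to another variable
  - x < y: bounds one variable relative to another variable

Direct contradiction: x > y and y > x cannot both hold.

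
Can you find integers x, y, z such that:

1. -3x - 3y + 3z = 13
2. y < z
No

Even the single constraint (-3x - 3y + 3z = 13) is infeasible over the integers.

  - -3x - 3y + 3z = 13: every term on the left is divisible by 3, so the LHS ≡ 0 (mod 3), but the RHS 13 is not — no integer solution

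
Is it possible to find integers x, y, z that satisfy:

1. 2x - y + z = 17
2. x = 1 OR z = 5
Yes

Take x = 1, y = 0, z = 15. Substituting into each constraint:
  (1) 2(1) + 0 + 15 = 17 ✓
  (2) x = 1, target 1 ✓ (first branch holds)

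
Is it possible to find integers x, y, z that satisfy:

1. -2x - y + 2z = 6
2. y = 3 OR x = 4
Yes

Take x = 4, y = 4, z = 9. Substituting into each constraint:
  (1) -2(4) + (-4) + 2(9) = 6 ✓
  (2) x = 4, target 4 ✓ (second branch holds)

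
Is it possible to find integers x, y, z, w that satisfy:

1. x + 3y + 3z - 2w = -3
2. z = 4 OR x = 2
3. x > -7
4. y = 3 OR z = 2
Yes

Take x = 2, y = 3, z = 6, w = 16. Substituting into each constraint:
  (1) 2 + 3(3) + 3(6) - 2(16) = -3 ✓
  (2) x = 2, target 2 ✓ (second branch holds)
  (3) 2 > -7 ✓
  (4) y = 3, target 3 ✓ (first branch holds)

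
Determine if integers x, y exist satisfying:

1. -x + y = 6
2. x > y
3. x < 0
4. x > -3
No

A contradictory subset is {-x + y = 6, x > y}. No integer assignment can satisfy these jointly:

  - -x + y = 6: is a linear equation tying the variables together
  - x > y: bounds one variable relative to another variable

From the equation, x − y = -6, i.e. x − y = -6; but x > y requires x − y ≥ 1. Contradiction.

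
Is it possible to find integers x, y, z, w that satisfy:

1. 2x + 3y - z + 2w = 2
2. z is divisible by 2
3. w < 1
Yes

Take x = 0, y = 0, z = -2, w = 0. Substituting into each constraint:
  (1) 2(0) + 3(0) + 2 + 2(0) = 2 ✓
  (2) -2 = 2 × -1, remainder 0 ✓
  (3) 0 < 1 ✓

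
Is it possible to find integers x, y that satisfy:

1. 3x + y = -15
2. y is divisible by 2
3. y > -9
Yes

Take x = -5, y = 0. Substituting into each constraint:
  (1) 3(-5) + 0 = -15 ✓
  (2) 0 = 2 × 0, remainder 0 ✓
  (3) 0 > -9 ✓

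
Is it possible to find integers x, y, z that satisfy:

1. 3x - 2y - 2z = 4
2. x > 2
Yes

Take x = 4, y = 4, z = 0. Substituting into each constraint:
  (1) 3(4) - 2(4) - 2(0) = 4 ✓
  (2) 4 > 2 ✓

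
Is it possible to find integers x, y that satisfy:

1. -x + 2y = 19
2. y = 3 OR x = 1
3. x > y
No

The full constraint system is jointly infeasible over the integers. Each constraint and what it forces:

  - -x + 2y = 19: is a linear equation tying the variables together
  - y = 3 OR x = 1: forces a choice: either y = 3 or x = 1
  - x > y: bounds one variable relative to another variable

Split on the disjunction (y = 3 OR x = 1):
  • If y = 3: the equation forces x = -13, giving (y, x) = (3, -13), which violates x > y.
  • If x = 1: the equation forces y = 10, giving (x, y) = (1, 10), which violates x > y.
Both branches are infeasible, so the system has no integer solution.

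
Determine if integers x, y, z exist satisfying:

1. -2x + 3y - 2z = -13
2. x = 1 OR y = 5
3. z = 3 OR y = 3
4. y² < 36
Yes

Take x = 1, y = 3, z = 10. Substituting into each constraint:
  (1) -2(1) + 3(3) - 2(10) = -13 ✓
  (2) x = 1, target 1 ✓ (first branch holds)
  (3) y = 3, target 3 ✓ (second branch holds)
  (4) y² = (3)² = 9, and 9 < 36 ✓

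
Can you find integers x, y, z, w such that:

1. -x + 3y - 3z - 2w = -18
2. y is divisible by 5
Yes

Take x = 18, y = 0, z = 0, w = 0. Substituting into each constraint:
  (1) (-18) + 3(0) - 3(0) - 2(0) = -18 ✓
  (2) 0 = 5 × 0, remainder 0 ✓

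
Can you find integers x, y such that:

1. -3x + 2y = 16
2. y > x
Yes

Take x = -4, y = 2. Substituting into each constraint:
  (1) -3(-4) + 2(2) = 16 ✓
  (2) 2 > -4 ✓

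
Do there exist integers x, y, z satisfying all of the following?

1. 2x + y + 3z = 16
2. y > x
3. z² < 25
Yes

Take x = 5, y = 6, z = 0. Substituting into each constraint:
  (1) 2(5) + 6 + 3(0) = 16 ✓
  (2) 6 > 5 ✓
  (3) z² = (0)² = 0, and 0 < 25 ✓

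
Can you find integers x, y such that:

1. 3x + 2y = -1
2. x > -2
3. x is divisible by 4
No

A contradictory subset is {3x + 2y = -1, x is divisible by 4}. No integer assignment can satisfy these jointly:

  - 3x + 2y = -1: is a linear equation tying the variables together
  - x is divisible by 4: restricts x to multiples of 4

Modular obstruction: writing x = 4x', every remaining term of the linear equation is divisible by 2, so the left side is ≡ 0 (mod 2); but the right side -1 ≡ 1 (mod 2). No integers can satisfy it.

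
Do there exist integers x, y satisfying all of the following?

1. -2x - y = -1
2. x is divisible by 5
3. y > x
Yes

Take x = 0, y = 1. Substituting into each constraint:
  (1) -2(0) + (-1) = -1 ✓
  (2) 0 = 5 × 0, remainder 0 ✓
  (3) 1 > 0 ✓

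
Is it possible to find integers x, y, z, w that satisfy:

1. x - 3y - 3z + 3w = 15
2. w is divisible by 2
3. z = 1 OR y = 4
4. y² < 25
Yes

Take x = 0, y = 0, z = 1, w = 6. Substituting into each constraint:
  (1) 0 - 3(0) - 3(1) + 3(6) = 15 ✓
  (2) 6 = 2 × 3, remainder 0 ✓
  (3) z = 1, target 1 ✓ (first branch holds)
  (4) y² = (0)² = 0, and 0 < 25 ✓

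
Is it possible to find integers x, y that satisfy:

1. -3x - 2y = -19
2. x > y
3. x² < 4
No

The full constraint system is jointly infeasible over the integers. Each constraint and what it forces:

  - -3x - 2y = -19: is a linear equation tying the variables together
  - x > y: bounds one variable relative to another variable
  - x² < 4: restricts x to |x| ≤ 1

Propagating the comparison: y < x and x ≤ 1 give y ≤ 0. Range argument: with x ∈ [-1, 1], y ∈ [−∞, 0], the left side of the equation is at least -3, but the right side is -19 < -3. No integer solution exists.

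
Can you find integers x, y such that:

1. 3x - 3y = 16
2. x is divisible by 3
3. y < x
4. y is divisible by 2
No

Even the single constraint (3x - 3y = 16) is infeasible over the integers.

  - 3x - 3y = 16: every term on the left is divisible by 3, so the LHS ≡ 0 (mod 3), but the RHS 16 is not — no integer solution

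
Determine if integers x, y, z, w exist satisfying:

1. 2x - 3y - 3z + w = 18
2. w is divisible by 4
Yes

Take x = 9, y = 0, z = 0, w = 0. Substituting into each constraint:
  (1) 2(9) - 3(0) - 3(0) + 0 = 18 ✓
  (2) 0 = 4 × 0, remainder 0 ✓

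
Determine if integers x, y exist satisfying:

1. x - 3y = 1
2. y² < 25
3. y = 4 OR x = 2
Yes

Take x = 13, y = 4. Substituting into each constraint:
  (1) 13 - 3(4) = 1 ✓
  (2) y² = (4)² = 16, and 16 < 25 ✓
  (3) y = 4, target 4 ✓ (first branch holds)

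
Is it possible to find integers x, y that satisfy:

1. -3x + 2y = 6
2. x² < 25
Yes

Take x = 0, y = 3. Substituting into each constraint:
  (1) -3(0) + 2(3) = 6 ✓
  (2) x² = (0)² = 0, and 0 < 25 ✓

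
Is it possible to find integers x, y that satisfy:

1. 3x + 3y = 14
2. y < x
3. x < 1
No

Even the single constraint (3x + 3y = 14) is infeasible over the integers.

  - 3x + 3y = 14: every term on the left is divisible by 3, so the LHS ≡ 0 (mod 3), but the RHS 14 is not — no integer solution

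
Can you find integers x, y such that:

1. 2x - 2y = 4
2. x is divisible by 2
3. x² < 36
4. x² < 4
Yes

Take x = 0, y = -2. Substituting into each constraint:
  (1) 2(0) - 2(-2) = 4 ✓
  (2) 0 = 2 × 0, remainder 0 ✓
  (3) x² = (0)² = 0, and 0 < 36 ✓
  (4) x² = (0)² = 0, and 0 < 4 ✓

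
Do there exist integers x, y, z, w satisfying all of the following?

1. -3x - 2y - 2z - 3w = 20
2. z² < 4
Yes

Take x = -8, y = 2, z = 0, w = 0. Substituting into each constraint:
  (1) -3(-8) - 2(2) - 2(0) - 3(0) = 20 ✓
  (2) z² = (0)² = 0, and 0 < 4 ✓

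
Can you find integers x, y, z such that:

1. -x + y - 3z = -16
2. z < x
Yes

Take x = 0, y = -19, z = -1. Substituting into each constraint:
  (1) 0 + (-19) - 3(-1) = -16 ✓
  (2) -1 < 0 ✓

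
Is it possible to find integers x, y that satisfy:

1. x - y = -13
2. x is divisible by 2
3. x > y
No

A contradictory subset is {x - y = -13, x > y}. No integer assignment can satisfy these jointly:

  - x - y = -13: is a linear equation tying the variables together
  - x > y: bounds one variable relative to another variable

From the equation, x − y = -13, i.e. x − y = -13; but x > y requires x − y ≥ 1. Contradiction.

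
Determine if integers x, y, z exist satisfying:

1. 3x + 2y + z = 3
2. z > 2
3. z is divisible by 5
Yes

Take x = 0, y = -1, z = 5. Substituting into each constraint:
  (1) 3(0) + 2(-1) + 5 = 3 ✓
  (2) 5 > 2 ✓
  (3) 5 = 5 × 1, remainder 0 ✓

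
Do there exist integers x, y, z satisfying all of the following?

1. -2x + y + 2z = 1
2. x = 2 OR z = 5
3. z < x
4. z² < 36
Yes

Take x = 2, y = 3, z = 1. Substituting into each constraint:
  (1) -2(2) + 3 + 2(1) = 1 ✓
  (2) x = 2, target 2 ✓ (first branch holds)
  (3) 1 < 2 ✓
  (4) z² = (1)² = 1, and 1 < 36 ✓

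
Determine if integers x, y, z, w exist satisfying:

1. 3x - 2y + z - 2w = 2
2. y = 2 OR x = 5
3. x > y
Yes

Take x = 3, y = 2, z = 1, w = 2. Substituting into each constraint:
  (1) 3(3) - 2(2) + 1 - 2(2) = 2 ✓
  (2) y = 2, target 2 ✓ (first branch holds)
  (3) 3 > 2 ✓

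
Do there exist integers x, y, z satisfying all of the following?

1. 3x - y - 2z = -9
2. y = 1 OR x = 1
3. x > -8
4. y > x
Yes

Take x = 0, y = 1, z = 4. Substituting into each constraint:
  (1) 3(0) + (-1) - 2(4) = -9 ✓
  (2) y = 1, target 1 ✓ (first branch holds)
  (3) 0 > -8 ✓
  (4) 1 > 0 ✓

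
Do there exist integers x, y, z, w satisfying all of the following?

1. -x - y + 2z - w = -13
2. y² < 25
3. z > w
Yes

Take x = 15, y = 0, z = 1, w = 0. Substituting into each constraint:
  (1) (-15) + 0 + 2(1) + 0 = -13 ✓
  (2) y² = (0)² = 0, and 0 < 25 ✓
  (3) 1 > 0 ✓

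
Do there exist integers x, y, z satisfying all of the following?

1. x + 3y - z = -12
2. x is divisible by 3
Yes

Take x = 0, y = -4, z = 0. Substituting into each constraint:
  (1) 0 + 3(-4) + 0 = -12 ✓
  (2) 0 = 3 × 0, remainder 0 ✓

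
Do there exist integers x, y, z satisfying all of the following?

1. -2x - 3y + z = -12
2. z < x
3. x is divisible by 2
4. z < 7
Yes

Take x = 2, y = 3, z = 1. Substituting into each constraint:
  (1) -2(2) - 3(3) + 1 = -12 ✓
  (2) 1 < 2 ✓
  (3) 2 = 2 × 1, remainder 0 ✓
  (4) 1 < 7 ✓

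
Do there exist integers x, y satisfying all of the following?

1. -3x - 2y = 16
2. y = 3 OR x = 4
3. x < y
No

The full constraint system is jointly infeasible over the integers. Each constraint and what it forces:

  - -3x - 2y = 16: is a linear equation tying the variables together
  - y = 3 OR x = 4: forces a choice: either y = 3 or x = 4
  - x < y: bounds one variable relative to another variable

Split on the disjunction (y = 3 OR x = 4):
  • If y = 3: with y = 3, every remaining term of the linear equation is divisible by 3, so the left side is ≡ 0 (mod 3); but the right side 22 ≡ 1 (mod 3). No integers can satisfy it.
  • If x = 4: the equation forces y = -14, giving (x, y) = (4, -14), which violates y > x.
Both branches are infeasible, so the system has no integer solution.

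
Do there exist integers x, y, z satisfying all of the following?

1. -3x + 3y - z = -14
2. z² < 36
Yes

Take x = 4, y = 0, z = 2. Substituting into each constraint:
  (1) -3(4) + 3(0) + (-2) = -14 ✓
  (2) z² = (2)² = 4, and 4 < 36 ✓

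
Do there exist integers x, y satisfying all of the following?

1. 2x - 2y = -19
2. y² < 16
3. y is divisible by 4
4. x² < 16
No

Even the single constraint (2x - 2y = -19) is infeasible over the integers.

  - 2x - 2y = -19: every term on the left is divisible by 2, so the LHS ≡ 0 (mod 2), but the RHS -19 is not — no integer solution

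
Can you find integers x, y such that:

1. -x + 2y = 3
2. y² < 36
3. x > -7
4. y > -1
Yes

Take x = -3, y = 0. Substituting into each constraint:
  (1) 3 + 2(0) = 3 ✓
  (2) y² = (0)² = 0, and 0 < 36 ✓
  (3) -3 > -7 ✓
  (4) 0 > -1 ✓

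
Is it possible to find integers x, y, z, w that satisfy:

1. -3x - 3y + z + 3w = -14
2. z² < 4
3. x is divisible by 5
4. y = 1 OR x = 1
Yes

Take x = 5, y = 1, z = 1, w = 1. Substituting into each constraint:
  (1) -3(5) - 3(1) + 1 + 3(1) = -14 ✓
  (2) z² = (1)² = 1, and 1 < 4 ✓
  (3) 5 = 5 × 1, remainder 0 ✓
  (4) y = 1, target 1 ✓ (first branch holds)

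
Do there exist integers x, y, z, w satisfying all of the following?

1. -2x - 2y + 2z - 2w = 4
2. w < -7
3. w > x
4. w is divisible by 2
Yes

Take x = -9, y = 15, z = 0, w = -8. Substituting into each constraint:
  (1) -2(-9) - 2(15) + 2(0) - 2(-8) = 4 ✓
  (2) -8 < -7 ✓
  (3) -8 > -9 ✓
  (4) -8 = 2 × -4, remainder 0 ✓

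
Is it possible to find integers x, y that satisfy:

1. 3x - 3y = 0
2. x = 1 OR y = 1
Yes

Take x = 1, y = 1. Substituting into each constraint:
  (1) 3(1) - 3(1) = 0 ✓
  (2) x = 1, target 1 ✓ (first branch holds)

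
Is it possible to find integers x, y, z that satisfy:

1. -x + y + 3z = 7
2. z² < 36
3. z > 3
Yes

Take x = 0, y = -5, z = 4. Substituting into each constraint:
  (1) 0 + (-5) + 3(4) = 7 ✓
  (2) z² = (4)² = 16, and 16 < 36 ✓
  (3) 4 > 3 ✓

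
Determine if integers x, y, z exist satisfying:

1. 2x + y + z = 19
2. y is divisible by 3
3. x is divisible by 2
Yes

Take x = 0, y = 0, z = 19. Substituting into each constraint:
  (1) 2(0) + 0 + 19 = 19 ✓
  (2) 0 = 3 × 0, remainder 0 ✓
  (3) 0 = 2 × 0, remainder 0 ✓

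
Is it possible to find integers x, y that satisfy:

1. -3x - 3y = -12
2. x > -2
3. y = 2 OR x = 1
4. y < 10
Yes

Take x = 2, y = 2. Substituting into each constraint:
  (1) -3(2) - 3(2) = -12 ✓
  (2) 2 > -2 ✓
  (3) y = 2, target 2 ✓ (first branch holds)
  (4) 2 < 10 ✓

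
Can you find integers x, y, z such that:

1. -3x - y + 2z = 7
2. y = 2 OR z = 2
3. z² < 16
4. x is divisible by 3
Yes

Take x = 0, y = -3, z = 2. Substituting into each constraint:
  (1) -3(0) + 3 + 2(2) = 7 ✓
  (2) z = 2, target 2 ✓ (second branch holds)
  (3) z² = (2)² = 4, and 4 < 16 ✓
  (4) 0 = 3 × 0, remainder 0 ✓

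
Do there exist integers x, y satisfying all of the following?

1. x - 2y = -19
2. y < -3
Yes

Take x = -27, y = -4. Substituting into each constraint:
  (1) (-27) - 2(-4) = -19 ✓
  (2) -4 < -3 ✓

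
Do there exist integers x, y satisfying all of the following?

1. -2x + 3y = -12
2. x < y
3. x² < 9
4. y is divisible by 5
No

A contradictory subset is {-2x + 3y = -12, x < y, x² < 9}. No integer assignment can satisfy these jointly:

  - -2x + 3y = -12: is a linear equation tying the variables together
  - x < y: bounds one variable relative to another variable
  - x² < 9: restricts x to |x| ≤ 2

Propagating the comparison: y > x and x ≥ -2 give y ≥ -1. Range argument: with x ∈ [-2, 2], y ∈ [-1, ∞], the left side of the equation is at least -7, but the right side is -12 < -7. No integer solution exists.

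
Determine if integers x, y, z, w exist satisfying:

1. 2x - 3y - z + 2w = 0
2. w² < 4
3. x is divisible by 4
Yes

Take x = 0, y = 0, z = 0, w = 0. Substituting into each constraint:
  (1) 2(0) - 3(0) + 0 + 2(0) = 0 ✓
  (2) w² = (0)² = 0, and 0 < 4 ✓
  (3) 0 = 4 × 0, remainder 0 ✓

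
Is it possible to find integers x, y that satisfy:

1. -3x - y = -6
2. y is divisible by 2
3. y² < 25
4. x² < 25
Yes

Take x = 2, y = 0. Substituting into each constraint:
  (1) -3(2) + 0 = -6 ✓
  (2) 0 = 2 × 0, remainder 0 ✓
  (3) y² = (0)² = 0, and 0 < 25 ✓
  (4) x² = (2)² = 4, and 4 < 25 ✓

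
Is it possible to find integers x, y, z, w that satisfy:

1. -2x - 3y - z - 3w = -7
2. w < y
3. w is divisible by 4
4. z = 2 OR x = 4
Yes

Take x = 1, y = 1, z = 2, w = 0. Substituting into each constraint:
  (1) -2(1) - 3(1) + (-2) - 3(0) = -7 ✓
  (2) 0 < 1 ✓
  (3) 0 = 4 × 0, remainder 0 ✓
  (4) z = 2, target 2 ✓ (first branch holds)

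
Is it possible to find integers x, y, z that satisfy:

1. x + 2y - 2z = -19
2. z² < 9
Yes

Take x = -19, y = 0, z = 0. Substituting into each constraint:
  (1) (-19) + 2(0) - 2(0) = -19 ✓
  (2) z² = (0)² = 0, and 0 < 9 ✓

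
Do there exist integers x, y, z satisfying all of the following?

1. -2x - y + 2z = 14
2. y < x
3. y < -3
Yes

Take x = 0, y = -4, z = 5. Substituting into each constraint:
  (1) -2(0) + 4 + 2(5) = 14 ✓
  (2) -4 < 0 ✓
  (3) -4 < -3 ✓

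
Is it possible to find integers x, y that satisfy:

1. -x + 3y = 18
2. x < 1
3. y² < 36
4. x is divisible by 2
Yes

Take x = -12, y = 2. Substituting into each constraint:
  (1) 12 + 3(2) = 18 ✓
  (2) -12 < 1 ✓
  (3) y² = (2)² = 4, and 4 < 36 ✓
  (4) -12 = 2 × -6, remainder 0 ✓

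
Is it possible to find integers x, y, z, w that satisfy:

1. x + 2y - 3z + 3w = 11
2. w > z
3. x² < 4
Yes

Take x = 0, y = 4, z = -1, w = 0. Substituting into each constraint:
  (1) 0 + 2(4) - 3(-1) + 3(0) = 11 ✓
  (2) 0 > -1 ✓
  (3) x² = (0)² = 0, and 0 < 4 ✓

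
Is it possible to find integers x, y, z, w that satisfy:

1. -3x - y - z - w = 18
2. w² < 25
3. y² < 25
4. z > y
Yes

Take x = -7, y = 1, z = 2, w = 0. Substituting into each constraint:
  (1) -3(-7) + (-1) + (-2) + 0 = 18 ✓
  (2) w² = (0)² = 0, and 0 < 25 ✓
  (3) y² = (1)² = 1, and 1 < 25 ✓
  (4) 2 > 1 ✓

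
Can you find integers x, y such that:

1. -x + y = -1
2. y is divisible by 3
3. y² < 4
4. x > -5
Yes

Take x = 1, y = 0. Substituting into each constraint:
  (1) (-1) + 0 = -1 ✓
  (2) 0 = 3 × 0, remainder 0 ✓
  (3) y² = (0)² = 0, and 0 < 4 ✓
  (4) 1 > -5 ✓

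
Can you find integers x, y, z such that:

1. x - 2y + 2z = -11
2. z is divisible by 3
Yes

Take x = -11, y = 0, z = 0. Substituting into each constraint:
  (1) (-11) - 2(0) + 2(0) = -11 ✓
  (2) 0 = 3 × 0, remainder 0 ✓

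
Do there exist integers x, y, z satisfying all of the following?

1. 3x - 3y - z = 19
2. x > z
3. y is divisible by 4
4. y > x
Yes

Take x = 3, y = 4, z = -22. Substituting into each constraint:
  (1) 3(3) - 3(4) + 22 = 19 ✓
  (2) 3 > -22 ✓
  (3) 4 = 4 × 1, remainder 0 ✓
  (4) 4 > 3 ✓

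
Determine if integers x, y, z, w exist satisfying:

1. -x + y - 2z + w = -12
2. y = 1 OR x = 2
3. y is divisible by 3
Yes

Take x = 2, y = 3, z = 7, w = 1. Substituting into each constraint:
  (1) (-2) + 3 - 2(7) + 1 = -12 ✓
  (2) x = 2, target 2 ✓ (second branch holds)
  (3) 3 = 3 × 1, remainder 0 ✓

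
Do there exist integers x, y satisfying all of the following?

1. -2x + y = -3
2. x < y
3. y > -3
Yes

Take x = 4, y = 5. Substituting into each constraint:
  (1) -2(4) + 5 = -3 ✓
  (2) 4 < 5 ✓
  (3) 5 > -3 ✓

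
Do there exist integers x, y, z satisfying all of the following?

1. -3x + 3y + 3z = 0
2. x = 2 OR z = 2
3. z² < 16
Yes

Take x = 2, y = 2, z = 0. Substituting into each constraint:
  (1) -3(2) + 3(2) + 3(0) = 0 ✓
  (2) x = 2, target 2 ✓ (first branch holds)
  (3) z² = (0)² = 0, and 0 < 16 ✓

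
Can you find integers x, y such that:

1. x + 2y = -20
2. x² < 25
Yes

Take x = 0, y = -10. Substituting into each constraint:
  (1) 0 + 2(-10) = -20 ✓
  (2) x² = (0)² = 0, and 0 < 25 ✓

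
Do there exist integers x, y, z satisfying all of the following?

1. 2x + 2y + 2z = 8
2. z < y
Yes

Take x = 5, y = 0, z = -1. Substituting into each constraint:
  (1) 2(5) + 2(0) + 2(-1) = 8 ✓
  (2) -1 < 0 ✓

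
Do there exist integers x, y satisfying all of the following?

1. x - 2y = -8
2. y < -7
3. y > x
Yes

Take x = -24, y = -8. Substituting into each constraint:
  (1) (-24) - 2(-8) = -8 ✓
  (2) -8 < -7 ✓
  (3) -8 > -24 ✓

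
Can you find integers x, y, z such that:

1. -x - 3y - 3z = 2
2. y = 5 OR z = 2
Yes

Take x = -8, y = 0, z = 2. Substituting into each constraint:
  (1) 8 - 3(0) - 3(2) = 2 ✓
  (2) z = 2, target 2 ✓ (second branch holds)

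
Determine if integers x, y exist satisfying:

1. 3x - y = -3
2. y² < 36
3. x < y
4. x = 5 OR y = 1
No

A contradictory subset is {3x - y = -3, y² < 36, x = 5 OR y = 1}. No integer assignment can satisfy these jointly:

  - 3x - y = -3: is a linear equation tying the variables together
  - y² < 36: restricts y to |y| ≤ 5
  - x = 5 OR y = 1: forces a choice: either x = 5 or y = 1

Split on the disjunction (x = 5 OR y = 1):
  • If x = 5: the equation forces y = 18, but y² < 36 requires |y| ≤ 5.
  • If y = 1: with y = 1, every remaining term of the linear equation is divisible by 3, so the left side is ≡ 0 (mod 3); but the right side -2 ≡ 1 (mod 3). No integers can satisfy it.
Both branches are infeasible, so the system has no integer solution.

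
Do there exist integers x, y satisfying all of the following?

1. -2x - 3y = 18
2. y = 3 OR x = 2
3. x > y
No

The full constraint system is jointly infeasible over the integers. Each constraint and what it forces:

  - -2x - 3y = 18: is a linear equation tying the variables together
  - y = 3 OR x = 2: forces a choice: either y = 3 or x = 2
  - x > y: bounds one variable relative to another variable

Split on the disjunction (y = 3 OR x = 2):
  • If y = 3: with y = 3, every remaining term of the linear equation is divisible by 2, so the left side is ≡ 0 (mod 2); but the right side 27 ≡ 1 (mod 2). No integers can satisfy it.
  • If x = 2: with x = 2, every remaining term of the linear equation is divisible by 3, so the left side is ≡ 0 (mod 3); but the right side 22 ≡ 1 (mod 3). No integers can satisfy it.
Both branches are infeasible, so the system has no integer solution.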